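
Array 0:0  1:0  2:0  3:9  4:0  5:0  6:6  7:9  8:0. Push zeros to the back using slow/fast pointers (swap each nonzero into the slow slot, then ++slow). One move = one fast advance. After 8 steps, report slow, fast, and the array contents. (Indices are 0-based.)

slow=3, fast=8, a=[9, 6, 9, 0, 0, 0, 0, 0, 0]

slow=0 fast=0: a[fast]=0, fast++
slow=0 fast=1: a[fast]=0, fast++
slow=0 fast=2: a[fast]=0, fast++
slow=0 fast=3: a[fast]=9≠0 swap→a[0]=9, slow++,fast++
slow=1 fast=4: a[fast]=0, fast++
slow=1 fast=5: a[fast]=0, fast++
slow=1 fast=6: a[fast]=6≠0 swap→a[1]=6, slow++,fast++
slow=2 fast=7: a[fast]=9≠0 swap→a[2]=9, slow++,fast++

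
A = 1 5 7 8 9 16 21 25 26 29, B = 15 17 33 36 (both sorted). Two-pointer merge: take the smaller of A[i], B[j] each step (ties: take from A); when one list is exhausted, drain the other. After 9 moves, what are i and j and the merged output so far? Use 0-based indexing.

[i=0,j=0] A[i]=1<=B[j]=15 take 1 → i++
[i=1,j=0] A[i]=5<=B[j]=15 take 5 → i++
[i=2,j=0] A[i]=7<=B[j]=15 take 7 → i++
[i=3,j=0] A[i]=8<=B[j]=15 take 8 → i++
[i=4,j=0] A[i]=9<=B[j]=15 take 9 → i++
[i=5,j=0] A[i]=16>B[j]=15 take 15 → j++
[i=5,j=1] A[i]=16<=B[j]=17 take 16 → i++
[i=6,j=1] A[i]=21>B[j]=17 take 17 → j++
[i=6,j=2] A[i]=21<=B[j]=33 take 21 → i++

i=7, j=2, merged so far=[1, 5, 7, 8, 9, 15, 16, 17, 21]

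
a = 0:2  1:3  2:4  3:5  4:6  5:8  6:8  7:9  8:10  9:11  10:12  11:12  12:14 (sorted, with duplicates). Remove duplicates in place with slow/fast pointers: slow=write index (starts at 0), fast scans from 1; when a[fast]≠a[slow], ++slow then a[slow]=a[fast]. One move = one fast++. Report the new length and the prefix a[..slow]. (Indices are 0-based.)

slow=0 fast=1: a[fast]=3≠a[slow]=2 write a[1]=3, slow++,fast++
slow=1 fast=2: a[fast]=4≠a[slow]=3 write a[2]=4, slow++,fast++
slow=2 fast=3: a[fast]=5≠a[slow]=4 write a[3]=5, slow++,fast++
slow=3 fast=4: a[fast]=6≠a[slow]=5 write a[4]=6, slow++,fast++
slow=4 fast=5: a[fast]=8≠a[slow]=6 write a[5]=8, slow++,fast++
slow=5 fast=6: a[fast]=8=a[slow] dup, fast++
slow=5 fast=7: a[fast]=9≠a[slow]=8 write a[6]=9, slow++,fast++
slow=6 fast=8: a[fast]=10≠a[slow]=9 write a[7]=10, slow++,fast++
slow=7 fast=9: a[fast]=11≠a[slow]=10 write a[8]=11, slow++,fast++
slow=8 fast=10: a[fast]=12≠a[slow]=11 write a[9]=12, slow++,fast++
slow=9 fast=11: a[fast]=12=a[slow] dup, fast++
slow=9 fast=12: a[fast]=14≠a[slow]=12 write a[10]=14, slow++,fast++

length 11; prefix = [2, 3, 4, 5, 6, 8, 9, 10, 11, 12, 14]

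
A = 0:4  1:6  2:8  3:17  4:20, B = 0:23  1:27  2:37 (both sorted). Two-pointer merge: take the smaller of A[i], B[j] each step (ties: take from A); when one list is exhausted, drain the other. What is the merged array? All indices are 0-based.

[4, 6, 8, 17, 20, 23, 27, 37]

i=0 j=0: A[i]=4<=B[j]=23 take 4, i++
i=1 j=0: A[i]=6<=B[j]=23 take 6, i++
i=2 j=0: A[i]=8<=B[j]=23 take 8, i++
i=3 j=0: A[i]=17<=B[j]=23 take 17, i++
i=4 j=0: A[i]=20<=B[j]=23 take 20, i++
i=5 j=0: A done, take B[j]=23, j++
i=5 j=1: A done, take B[j]=27, j++
i=5 j=2: A done, take B[j]=37, j++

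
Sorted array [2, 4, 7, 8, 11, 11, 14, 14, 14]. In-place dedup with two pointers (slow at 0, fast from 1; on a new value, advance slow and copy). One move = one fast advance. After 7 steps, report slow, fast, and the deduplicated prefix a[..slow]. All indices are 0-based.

slow=5, fast=8, prefix=[2, 4, 7, 8, 11, 14]

slow=0 fast=1: a[fast]=4≠a[slow]=2 write a[1]=4, slow++,fast++
slow=1 fast=2: a[fast]=7≠a[slow]=4 write a[2]=7, slow++,fast++
slow=2 fast=3: a[fast]=8≠a[slow]=7 write a[3]=8, slow++,fast++
slow=3 fast=4: a[fast]=11≠a[slow]=8 write a[4]=11, slow++,fast++
slow=4 fast=5: a[fast]=11=a[slow] dup, fast++
slow=4 fast=6: a[fast]=14≠a[slow]=11 write a[5]=14, slow++,fast++
slow=5 fast=7: a[fast]=14=a[slow] dup, fast++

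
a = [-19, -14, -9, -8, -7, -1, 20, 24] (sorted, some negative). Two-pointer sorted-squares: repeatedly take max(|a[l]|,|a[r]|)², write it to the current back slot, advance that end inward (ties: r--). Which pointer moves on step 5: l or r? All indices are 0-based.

l

l=0 r=7: |-19|<=|24| out[7]=576, r--
l=0 r=6: |-19|<=|20| out[6]=400, r--
l=0 r=5: |-19|>|-1| out[5]=361, l++
l=1 r=5: |-14|>|-1| out[4]=196, l++
l=2 r=5: |-9|>|-1| out[3]=81, l++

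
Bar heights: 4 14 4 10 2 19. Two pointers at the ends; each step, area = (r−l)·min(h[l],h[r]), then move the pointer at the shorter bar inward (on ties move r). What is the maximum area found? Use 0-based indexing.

max area = 56

[0,5] min(4,19)*5=20 best=20 * → l++
[1,5] min(14,19)*4=56 best=56 * → l++
[2,5] min(4,19)*3=12 best=56 → l++
[3,5] min(10,19)*2=20 best=56 → l++
[4,5] min(2,19)*1=2 best=56 → l++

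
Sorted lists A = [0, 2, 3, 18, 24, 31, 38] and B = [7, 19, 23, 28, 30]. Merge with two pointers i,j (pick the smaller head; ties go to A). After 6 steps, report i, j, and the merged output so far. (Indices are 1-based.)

[i=1,j=1] A[i]=0<=B[j]=7 take 0 → i++
[i=2,j=1] A[i]=2<=B[j]=7 take 2 → i++
[i=3,j=1] A[i]=3<=B[j]=7 take 3 → i++
[i=4,j=1] A[i]=18>B[j]=7 take 7 → j++
[i=4,j=2] A[i]=18<=B[j]=19 take 18 → i++
[i=5,j=2] A[i]=24>B[j]=19 take 19 → j++

i=5, j=3, merged so far=[0, 2, 3, 7, 18, 19]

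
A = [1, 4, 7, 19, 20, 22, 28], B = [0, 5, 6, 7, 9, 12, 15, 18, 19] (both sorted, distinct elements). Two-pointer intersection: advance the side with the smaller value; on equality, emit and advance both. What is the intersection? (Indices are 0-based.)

intersection = [7, 19]

i=0 j=0: 1>0, j++
i=0 j=1: 1<5, i++
i=1 j=1: 4<5, i++
i=2 j=1: 7>5, j++
i=2 j=2: 7>6, j++
i=2 j=3: 7==7 emit, i++,j++
i=3 j=4: 19>9, j++
i=3 j=5: 19>12, j++
i=3 j=6: 19>15, j++
i=3 j=7: 19>18, j++
i=3 j=8: 19==19 emit, i++,j++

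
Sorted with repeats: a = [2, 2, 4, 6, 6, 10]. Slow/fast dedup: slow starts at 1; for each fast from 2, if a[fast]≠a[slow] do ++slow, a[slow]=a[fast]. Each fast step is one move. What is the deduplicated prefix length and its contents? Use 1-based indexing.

length 4; prefix = [2, 4, 6, 10]

(s=1,f=2) a[fast]=2=a[slow] dup → fast++
(s=1,f=3) a[fast]=4≠a[slow]=2 write a[2]=4 → slow++,fast++
(s=2,f=4) a[fast]=6≠a[slow]=4 write a[3]=6 → slow++,fast++
(s=3,f=5) a[fast]=6=a[slow] dup → fast++
(s=3,f=6) a[fast]=10≠a[slow]=6 write a[4]=10 → slow++,fast++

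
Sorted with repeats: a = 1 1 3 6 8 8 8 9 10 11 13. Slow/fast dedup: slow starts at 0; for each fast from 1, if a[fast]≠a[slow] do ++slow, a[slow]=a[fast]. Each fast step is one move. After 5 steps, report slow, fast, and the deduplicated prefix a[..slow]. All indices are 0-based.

slow=3, fast=6, prefix=[1, 3, 6, 8]

(s=0,f=1) a[fast]=1=a[slow] dup → fast++
(s=0,f=2) a[fast]=3≠a[slow]=1 write a[1]=3 → slow++,fast++
(s=1,f=3) a[fast]=6≠a[slow]=3 write a[2]=6 → slow++,fast++
(s=2,f=4) a[fast]=8≠a[slow]=6 write a[3]=8 → slow++,fast++
(s=3,f=5) a[fast]=8=a[slow] dup → fast++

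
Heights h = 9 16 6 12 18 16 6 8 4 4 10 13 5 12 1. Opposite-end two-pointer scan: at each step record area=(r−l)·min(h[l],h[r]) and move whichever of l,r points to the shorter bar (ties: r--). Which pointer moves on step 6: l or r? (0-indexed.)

r

l=0 r=14: min(9,1)*14=14 best=14 *, r--
l=0 r=13: min(9,12)*13=117 best=117 *, l++
l=1 r=13: min(16,12)*12=144 best=144 *, r--
l=1 r=12: min(16,5)*11=55 best=144, r--
l=1 r=11: min(16,13)*10=130 best=144, r--
l=1 r=10: min(16,10)*9=90 best=144, r--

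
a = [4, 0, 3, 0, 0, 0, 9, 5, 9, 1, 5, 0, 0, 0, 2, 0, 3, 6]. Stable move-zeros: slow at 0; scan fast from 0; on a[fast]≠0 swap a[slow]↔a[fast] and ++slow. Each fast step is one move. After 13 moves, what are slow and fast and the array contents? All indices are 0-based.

slow=7, fast=13, a=[4, 3, 9, 5, 9, 1, 5, 0, 0, 0, 0, 0, 0, 0, 2, 0, 3, 6]

(s=0,f=0) a[fast]=4≠0 swap→a[0]=4 → slow++,fast++
(s=1,f=1) a[fast]=0 → fast++
(s=1,f=2) a[fast]=3≠0 swap→a[1]=3 → slow++,fast++
(s=2,f=3) a[fast]=0 → fast++
(s=2,f=4) a[fast]=0 → fast++
(s=2,f=5) a[fast]=0 → fast++
(s=2,f=6) a[fast]=9≠0 swap→a[2]=9 → slow++,fast++
(s=3,f=7) a[fast]=5≠0 swap→a[3]=5 → slow++,fast++
(s=4,f=8) a[fast]=9≠0 swap→a[4]=9 → slow++,fast++
(s=5,f=9) a[fast]=1≠0 swap→a[5]=1 → slow++,fast++
(s=6,f=10) a[fast]=5≠0 swap→a[6]=5 → slow++,fast++
(s=7,f=11) a[fast]=0 → fast++
(s=7,f=12) a[fast]=0 → fast++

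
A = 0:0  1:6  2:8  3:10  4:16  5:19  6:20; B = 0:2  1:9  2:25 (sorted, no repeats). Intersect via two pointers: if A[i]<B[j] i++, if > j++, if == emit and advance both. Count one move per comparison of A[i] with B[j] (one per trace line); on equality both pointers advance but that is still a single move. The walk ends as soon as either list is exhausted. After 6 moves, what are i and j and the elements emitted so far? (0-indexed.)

[i=0,j=0] 0<2 → i++
[i=1,j=0] 6>2 → j++
[i=1,j=1] 6<9 → i++
[i=2,j=1] 8<9 → i++
[i=3,j=1] 10>9 → j++
[i=3,j=2] 10<25 → i++

i=4, j=2, emitted=[]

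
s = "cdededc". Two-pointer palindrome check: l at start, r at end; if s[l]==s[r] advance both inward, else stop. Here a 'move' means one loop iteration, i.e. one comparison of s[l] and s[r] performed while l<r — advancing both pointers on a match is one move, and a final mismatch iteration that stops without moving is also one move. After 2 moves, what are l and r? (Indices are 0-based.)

l=0 r=6: 'c'=='c', l++,r--
l=1 r=5: 'd'=='d', l++,r--

l=2, r=4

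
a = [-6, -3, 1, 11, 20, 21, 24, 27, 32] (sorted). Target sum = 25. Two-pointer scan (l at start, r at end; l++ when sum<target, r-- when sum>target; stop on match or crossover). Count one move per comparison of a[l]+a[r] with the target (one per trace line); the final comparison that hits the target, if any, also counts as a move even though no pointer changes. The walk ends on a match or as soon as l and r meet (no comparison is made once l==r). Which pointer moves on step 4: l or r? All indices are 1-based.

[1,9] -6+32=26 >25 → r--
[1,8] -6+27=21 <25 → l++
[2,8] -3+27=24 <25 → l++
[3,8] 1+27=28 >25 → r--

r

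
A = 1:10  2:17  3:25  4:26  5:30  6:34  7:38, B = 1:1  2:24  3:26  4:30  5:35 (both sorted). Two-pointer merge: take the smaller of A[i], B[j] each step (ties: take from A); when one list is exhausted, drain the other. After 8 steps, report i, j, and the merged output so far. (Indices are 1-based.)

i=1 j=1: A[i]=10>B[j]=1 take 1, j++
i=1 j=2: A[i]=10<=B[j]=24 take 10, i++
i=2 j=2: A[i]=17<=B[j]=24 take 17, i++
i=3 j=2: A[i]=25>B[j]=24 take 24, j++
i=3 j=3: A[i]=25<=B[j]=26 take 25, i++
i=4 j=3: A[i]=26<=B[j]=26 take 26, i++
i=5 j=3: A[i]=30>B[j]=26 take 26, j++
i=5 j=4: A[i]=30<=B[j]=30 take 30, i++

i=6, j=4, merged so far=[1, 10, 17, 24, 25, 26, 26, 30]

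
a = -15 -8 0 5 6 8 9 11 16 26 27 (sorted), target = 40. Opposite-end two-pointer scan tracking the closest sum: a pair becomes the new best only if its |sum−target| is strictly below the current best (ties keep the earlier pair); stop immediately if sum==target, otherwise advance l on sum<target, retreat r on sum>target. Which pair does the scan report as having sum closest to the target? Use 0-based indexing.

pair (11, 27) with sum 38 (|Δ|=2)

[0,10] -15+27=12 d=28 * → l++
[1,10] -8+27=19 d=21 * → l++
[2,10] 0+27=27 d=13 * → l++
[3,10] 5+27=32 d=8 * → l++
[4,10] 6+27=33 d=7 * → l++
[5,10] 8+27=35 d=5 * → l++
[6,10] 9+27=36 d=4 * → l++
[7,10] 11+27=38 d=2 * → l++
[8,10] 16+27=43 d=3 → r--
[8,9] 16+26=42 d=2 → r--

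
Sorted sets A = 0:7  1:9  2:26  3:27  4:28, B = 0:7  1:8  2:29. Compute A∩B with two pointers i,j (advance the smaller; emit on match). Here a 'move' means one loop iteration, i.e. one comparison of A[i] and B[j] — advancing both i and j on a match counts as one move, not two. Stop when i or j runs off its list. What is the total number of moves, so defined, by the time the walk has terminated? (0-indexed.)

6 moves

[i=0,j=0] 7==7 emit → i++,j++
[i=1,j=1] 9>8 → j++
[i=1,j=2] 9<29 → i++
[i=2,j=2] 26<29 → i++
[i=3,j=2] 27<29 → i++
[i=4,j=2] 28<29 → i++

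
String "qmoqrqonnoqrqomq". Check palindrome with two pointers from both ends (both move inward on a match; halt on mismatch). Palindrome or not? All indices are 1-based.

l=1 r=16: 'q'=='q', l++,r--
l=2 r=15: 'm'=='m', l++,r--
l=3 r=14: 'o'=='o', l++,r--
l=4 r=13: 'q'=='q', l++,r--
l=5 r=12: 'r'=='r', l++,r--
l=6 r=11: 'q'=='q', l++,r--
l=7 r=10: 'o'=='o', l++,r--
l=8 r=9: 'n'=='n', l++,r--

palindrome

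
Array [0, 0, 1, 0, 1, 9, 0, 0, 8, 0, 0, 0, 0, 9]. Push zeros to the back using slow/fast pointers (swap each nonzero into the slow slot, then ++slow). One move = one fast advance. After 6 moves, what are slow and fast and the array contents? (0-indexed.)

(s=0,f=0) a[fast]=0 → fast++
(s=0,f=1) a[fast]=0 → fast++
(s=0,f=2) a[fast]=1≠0 swap→a[0]=1 → slow++,fast++
(s=1,f=3) a[fast]=0 → fast++
(s=1,f=4) a[fast]=1≠0 swap→a[1]=1 → slow++,fast++
(s=2,f=5) a[fast]=9≠0 swap→a[2]=9 → slow++,fast++

slow=3, fast=6, a=[1, 1, 9, 0, 0, 0, 0, 0, 8, 0, 0, 0, 0, 9]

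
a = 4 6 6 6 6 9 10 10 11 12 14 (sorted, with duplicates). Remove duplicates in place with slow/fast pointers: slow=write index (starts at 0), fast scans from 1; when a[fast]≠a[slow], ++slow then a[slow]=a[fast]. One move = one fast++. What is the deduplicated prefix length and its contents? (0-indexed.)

length 7; prefix = [4, 6, 9, 10, 11, 12, 14]

(s=0,f=1) a[fast]=6≠a[slow]=4 write a[1]=6 → slow++,fast++
(s=1,f=2) a[fast]=6=a[slow] dup → fast++
(s=1,f=3) a[fast]=6=a[slow] dup → fast++
(s=1,f=4) a[fast]=6=a[slow] dup → fast++
(s=1,f=5) a[fast]=9≠a[slow]=6 write a[2]=9 → slow++,fast++
(s=2,f=6) a[fast]=10≠a[slow]=9 write a[3]=10 → slow++,fast++
(s=3,f=7) a[fast]=10=a[slow] dup → fast++
(s=3,f=8) a[fast]=11≠a[slow]=10 write a[4]=11 → slow++,fast++
(s=4,f=9) a[fast]=12≠a[slow]=11 write a[5]=12 → slow++,fast++
(s=5,f=10) a[fast]=14≠a[slow]=12 write a[6]=14 → slow++,fast++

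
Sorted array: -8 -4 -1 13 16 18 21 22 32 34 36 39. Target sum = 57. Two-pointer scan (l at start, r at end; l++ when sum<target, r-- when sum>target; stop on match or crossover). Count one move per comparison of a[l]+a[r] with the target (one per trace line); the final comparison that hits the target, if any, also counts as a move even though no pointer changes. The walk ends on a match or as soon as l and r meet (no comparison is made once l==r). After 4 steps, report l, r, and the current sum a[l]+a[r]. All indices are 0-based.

[0,11] -8+39=31 <57 → l++
[1,11] -4+39=35 <57 → l++
[2,11] -1+39=38 <57 → l++
[3,11] 13+39=52 <57 → l++

l=4, r=11, sum=55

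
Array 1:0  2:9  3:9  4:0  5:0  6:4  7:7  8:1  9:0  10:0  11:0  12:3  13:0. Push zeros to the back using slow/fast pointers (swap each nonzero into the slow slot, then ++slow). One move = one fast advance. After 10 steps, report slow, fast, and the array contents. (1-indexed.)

slow=1 fast=1: a[fast]=0, fast++
slow=1 fast=2: a[fast]=9≠0 swap→a[1]=9, slow++,fast++
slow=2 fast=3: a[fast]=9≠0 swap→a[2]=9, slow++,fast++
slow=3 fast=4: a[fast]=0, fast++
slow=3 fast=5: a[fast]=0, fast++
slow=3 fast=6: a[fast]=4≠0 swap→a[3]=4, slow++,fast++
slow=4 fast=7: a[fast]=7≠0 swap→a[4]=7, slow++,fast++
slow=5 fast=8: a[fast]=1≠0 swap→a[5]=1, slow++,fast++
slow=6 fast=9: a[fast]=0, fast++
slow=6 fast=10: a[fast]=0, fast++

slow=6, fast=11, a=[9, 9, 4, 7, 1, 0, 0, 0, 0, 0, 0, 3, 0]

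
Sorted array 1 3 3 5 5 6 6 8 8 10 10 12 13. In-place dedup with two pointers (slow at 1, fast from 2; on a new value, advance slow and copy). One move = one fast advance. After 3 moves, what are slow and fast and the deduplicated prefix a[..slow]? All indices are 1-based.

slow=3, fast=5, prefix=[1, 3, 5]

slow=1 fast=2: a[fast]=3≠a[slow]=1 write a[2]=3, slow++,fast++
slow=2 fast=3: a[fast]=3=a[slow] dup, fast++
slow=2 fast=4: a[fast]=5≠a[slow]=3 write a[3]=5, slow++,fast++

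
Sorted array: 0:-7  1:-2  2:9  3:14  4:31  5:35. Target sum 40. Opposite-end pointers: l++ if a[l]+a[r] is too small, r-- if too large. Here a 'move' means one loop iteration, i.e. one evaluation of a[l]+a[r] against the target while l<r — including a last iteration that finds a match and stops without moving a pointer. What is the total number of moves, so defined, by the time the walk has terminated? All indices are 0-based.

4 moves

[0,5] -7+35=28 <40 → l++
[1,5] -2+35=33 <40 → l++
[2,5] 9+35=44 >40 → r--
[2,4] 9+31=40 → found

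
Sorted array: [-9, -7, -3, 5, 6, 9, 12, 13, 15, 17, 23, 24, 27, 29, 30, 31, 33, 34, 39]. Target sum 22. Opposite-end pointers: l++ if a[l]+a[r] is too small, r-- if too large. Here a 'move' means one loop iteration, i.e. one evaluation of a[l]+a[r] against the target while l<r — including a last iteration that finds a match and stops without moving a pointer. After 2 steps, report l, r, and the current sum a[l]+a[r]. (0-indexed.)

[0,18] -9+39=30 >22 → r--
[0,17] -9+34=25 >22 → r--

l=0, r=16, sum=24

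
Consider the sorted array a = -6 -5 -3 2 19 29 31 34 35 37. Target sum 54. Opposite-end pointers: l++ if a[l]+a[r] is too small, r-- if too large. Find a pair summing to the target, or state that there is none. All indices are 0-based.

[0,9] -6+37=31 <54 → l++
[1,9] -5+37=32 <54 → l++
[2,9] -3+37=34 <54 → l++
[3,9] 2+37=39 <54 → l++
[4,9] 19+37=56 >54 → r--
[4,8] 19+35=54 → found

(19, 35)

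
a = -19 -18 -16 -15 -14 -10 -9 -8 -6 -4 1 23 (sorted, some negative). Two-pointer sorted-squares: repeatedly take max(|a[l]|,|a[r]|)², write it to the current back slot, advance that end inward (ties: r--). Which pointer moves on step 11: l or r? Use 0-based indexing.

l

[0,11] |-19|<=|23| out[11]=529 → r--
[0,10] |-19|>|1| out[10]=361 → l++
[1,10] |-18|>|1| out[9]=324 → l++
[2,10] |-16|>|1| out[8]=256 → l++
[3,10] |-15|>|1| out[7]=225 → l++
[4,10] |-14|>|1| out[6]=196 → l++
[5,10] |-10|>|1| out[5]=100 → l++
[6,10] |-9|>|1| out[4]=81 → l++
[7,10] |-8|>|1| out[3]=64 → l++
[8,10] |-6|>|1| out[2]=36 → l++
[9,10] |-4|>|1| out[1]=16 → l++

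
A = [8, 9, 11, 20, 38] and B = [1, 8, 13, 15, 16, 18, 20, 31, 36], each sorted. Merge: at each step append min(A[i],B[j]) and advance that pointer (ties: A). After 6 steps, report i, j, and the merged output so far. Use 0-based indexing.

i=0 j=0: A[i]=8>B[j]=1 take 1, j++
i=0 j=1: A[i]=8<=B[j]=8 take 8, i++
i=1 j=1: A[i]=9>B[j]=8 take 8, j++
i=1 j=2: A[i]=9<=B[j]=13 take 9, i++
i=2 j=2: A[i]=11<=B[j]=13 take 11, i++
i=3 j=2: A[i]=20>B[j]=13 take 13, j++

i=3, j=3, merged so far=[1, 8, 8, 9, 11, 13]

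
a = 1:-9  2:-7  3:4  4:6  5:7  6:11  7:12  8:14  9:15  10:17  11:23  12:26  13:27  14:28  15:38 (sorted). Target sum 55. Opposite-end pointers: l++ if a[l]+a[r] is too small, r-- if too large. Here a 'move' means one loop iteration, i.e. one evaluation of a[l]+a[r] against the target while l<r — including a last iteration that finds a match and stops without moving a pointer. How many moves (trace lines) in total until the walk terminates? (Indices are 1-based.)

[1,15] -9+38=29 <55 → l++
[2,15] -7+38=31 <55 → l++
[3,15] 4+38=42 <55 → l++
[4,15] 6+38=44 <55 → l++
[5,15] 7+38=45 <55 → l++
[6,15] 11+38=49 <55 → l++
[7,15] 12+38=50 <55 → l++
[8,15] 14+38=52 <55 → l++
[9,15] 15+38=53 <55 → l++
[10,15] 17+38=55 → found

10 moves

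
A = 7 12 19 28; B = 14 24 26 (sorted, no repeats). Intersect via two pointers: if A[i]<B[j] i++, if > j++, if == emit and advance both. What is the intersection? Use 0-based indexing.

intersection = []

[i=0,j=0] 7<14 → i++
[i=1,j=0] 12<14 → i++
[i=2,j=0] 19>14 → j++
[i=2,j=1] 19<24 → i++
[i=3,j=1] 28>24 → j++
[i=3,j=2] 28>26 → j++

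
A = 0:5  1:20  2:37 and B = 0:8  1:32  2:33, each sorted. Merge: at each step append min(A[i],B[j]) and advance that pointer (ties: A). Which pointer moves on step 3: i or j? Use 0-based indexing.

i=0 j=0: A[i]=5<=B[j]=8 take 5, i++
i=1 j=0: A[i]=20>B[j]=8 take 8, j++
i=1 j=1: A[i]=20<=B[j]=32 take 20, i++

i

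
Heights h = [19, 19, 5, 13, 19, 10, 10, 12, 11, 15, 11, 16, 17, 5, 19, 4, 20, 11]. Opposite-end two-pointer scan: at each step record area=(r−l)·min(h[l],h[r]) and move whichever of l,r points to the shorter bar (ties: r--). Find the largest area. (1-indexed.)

max area = 304

[1,18] min(19,11)*17=187 best=187 * → r--
[1,17] min(19,20)*16=304 best=304 * → l++
[2,17] min(19,20)*15=285 best=304 → l++
[3,17] min(5,20)*14=70 best=304 → l++
[4,17] min(13,20)*13=169 best=304 → l++
[5,17] min(19,20)*12=228 best=304 → l++
[6,17] min(10,20)*11=110 best=304 → l++
[7,17] min(10,20)*10=100 best=304 → l++
[8,17] min(12,20)*9=108 best=304 → l++
[9,17] min(11,20)*8=88 best=304 → l++
[10,17] min(15,20)*7=105 best=304 → l++
[11,17] min(11,20)*6=66 best=304 → l++
[12,17] min(16,20)*5=80 best=304 → l++
[13,17] min(17,20)*4=68 best=304 → l++
[14,17] min(5,20)*3=15 best=304 → l++
[15,17] min(19,20)*2=38 best=304 → l++
[16,17] min(4,20)*1=4 best=304 → l++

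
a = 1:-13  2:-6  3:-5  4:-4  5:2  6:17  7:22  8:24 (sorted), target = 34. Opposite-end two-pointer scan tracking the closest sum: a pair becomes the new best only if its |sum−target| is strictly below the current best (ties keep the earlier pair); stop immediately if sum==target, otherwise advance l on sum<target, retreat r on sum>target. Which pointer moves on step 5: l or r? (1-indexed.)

l

l=1 r=8: -13+24=11 d=23 *, l++
l=2 r=8: -6+24=18 d=16 *, l++
l=3 r=8: -5+24=19 d=15 *, l++
l=4 r=8: -4+24=20 d=14 *, l++
l=5 r=8: 2+24=26 d=8 *, l++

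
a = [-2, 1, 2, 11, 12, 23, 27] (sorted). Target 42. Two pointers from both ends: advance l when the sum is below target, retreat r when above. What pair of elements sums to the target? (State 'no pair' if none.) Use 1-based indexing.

no pair

l=1 r=7: -2+27=25 <42, l++
l=2 r=7: 1+27=28 <42, l++
l=3 r=7: 2+27=29 <42, l++
l=4 r=7: 11+27=38 <42, l++
l=5 r=7: 12+27=39 <42, l++
l=6 r=7: 23+27=50 >42, r--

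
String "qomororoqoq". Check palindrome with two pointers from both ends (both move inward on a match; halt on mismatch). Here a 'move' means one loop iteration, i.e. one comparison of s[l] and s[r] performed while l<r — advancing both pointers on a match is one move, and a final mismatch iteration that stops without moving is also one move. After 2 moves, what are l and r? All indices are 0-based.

[0,10] 'q'=='q' → l++,r--
[1,9] 'o'=='o' → l++,r--

l=2, r=8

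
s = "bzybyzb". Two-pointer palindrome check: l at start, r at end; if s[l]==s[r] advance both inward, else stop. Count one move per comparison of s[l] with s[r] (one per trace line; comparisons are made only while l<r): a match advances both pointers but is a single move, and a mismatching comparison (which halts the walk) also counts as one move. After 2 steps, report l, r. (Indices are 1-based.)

l=1 r=7: 'b'=='b', l++,r--
l=2 r=6: 'z'=='z', l++,r--

l=3, r=5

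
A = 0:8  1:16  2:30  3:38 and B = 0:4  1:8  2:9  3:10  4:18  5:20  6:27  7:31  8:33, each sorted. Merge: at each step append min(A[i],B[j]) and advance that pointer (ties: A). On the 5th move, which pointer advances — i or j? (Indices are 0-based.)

j

[i=0,j=0] A[i]=8>B[j]=4 take 4 → j++
[i=0,j=1] A[i]=8<=B[j]=8 take 8 → i++
[i=1,j=1] A[i]=16>B[j]=8 take 8 → j++
[i=1,j=2] A[i]=16>B[j]=9 take 9 → j++
[i=1,j=3] A[i]=16>B[j]=10 take 10 → j++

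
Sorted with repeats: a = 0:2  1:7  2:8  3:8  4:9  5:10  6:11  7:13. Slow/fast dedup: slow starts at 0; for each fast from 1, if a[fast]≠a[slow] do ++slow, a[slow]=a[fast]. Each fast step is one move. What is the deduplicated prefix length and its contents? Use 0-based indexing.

(s=0,f=1) a[fast]=7≠a[slow]=2 write a[1]=7 → slow++,fast++
(s=1,f=2) a[fast]=8≠a[slow]=7 write a[2]=8 → slow++,fast++
(s=2,f=3) a[fast]=8=a[slow] dup → fast++
(s=2,f=4) a[fast]=9≠a[slow]=8 write a[3]=9 → slow++,fast++
(s=3,f=5) a[fast]=10≠a[slow]=9 write a[4]=10 → slow++,fast++
(s=4,f=6) a[fast]=11≠a[slow]=10 write a[5]=11 → slow++,fast++
(s=5,f=7) a[fast]=13≠a[slow]=11 write a[6]=13 → slow++,fast++

length 7; prefix = [2, 7, 8, 9, 10, 11, 13]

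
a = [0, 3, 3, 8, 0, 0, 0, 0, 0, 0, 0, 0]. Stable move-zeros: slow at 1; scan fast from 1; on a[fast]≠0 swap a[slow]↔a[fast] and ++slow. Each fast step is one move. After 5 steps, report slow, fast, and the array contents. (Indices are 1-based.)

slow=4, fast=6, a=[3, 3, 8, 0, 0, 0, 0, 0, 0, 0, 0, 0]

(s=1,f=1) a[fast]=0 → fast++
(s=1,f=2) a[fast]=3≠0 swap→a[1]=3 → slow++,fast++
(s=2,f=3) a[fast]=3≠0 swap→a[2]=3 → slow++,fast++
(s=3,f=4) a[fast]=8≠0 swap→a[3]=8 → slow++,fast++
(s=4,f=5) a[fast]=0 → fast++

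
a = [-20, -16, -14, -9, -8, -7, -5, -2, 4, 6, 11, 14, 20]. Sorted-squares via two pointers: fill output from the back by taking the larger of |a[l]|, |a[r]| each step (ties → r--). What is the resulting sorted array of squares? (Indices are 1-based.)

[4, 16, 25, 36, 49, 64, 81, 121, 196, 196, 256, 400, 400]

[1,13] |-20|<=|20| out[13]=400 → r--
[1,12] |-20|>|14| out[12]=400 → l++
[2,12] |-16|>|14| out[11]=256 → l++
[3,12] |-14|<=|14| out[10]=196 → r--
[3,11] |-14|>|11| out[9]=196 → l++
[4,11] |-9|<=|11| out[8]=121 → r--
[4,10] |-9|>|6| out[7]=81 → l++
[5,10] |-8|>|6| out[6]=64 → l++
[6,10] |-7|>|6| out[5]=49 → l++
[7,10] |-5|<=|6| out[4]=36 → r--
[7,9] |-5|>|4| out[3]=25 → l++
[8,9] |-2|<=|4| out[2]=16 → r--
[8,8] |-2|<=|-2| out[1]=4 → r--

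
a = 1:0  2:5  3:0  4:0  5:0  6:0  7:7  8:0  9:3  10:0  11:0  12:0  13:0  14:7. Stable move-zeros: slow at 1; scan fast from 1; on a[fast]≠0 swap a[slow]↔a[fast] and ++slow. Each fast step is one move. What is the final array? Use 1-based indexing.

slow=1 fast=1: a[fast]=0, fast++
slow=1 fast=2: a[fast]=5≠0 swap→a[1]=5, slow++,fast++
slow=2 fast=3: a[fast]=0, fast++
slow=2 fast=4: a[fast]=0, fast++
slow=2 fast=5: a[fast]=0, fast++
slow=2 fast=6: a[fast]=0, fast++
slow=2 fast=7: a[fast]=7≠0 swap→a[2]=7, slow++,fast++
slow=3 fast=8: a[fast]=0, fast++
slow=3 fast=9: a[fast]=3≠0 swap→a[3]=3, slow++,fast++
slow=4 fast=10: a[fast]=0, fast++
slow=4 fast=11: a[fast]=0, fast++
slow=4 fast=12: a[fast]=0, fast++
slow=4 fast=13: a[fast]=0, fast++
slow=4 fast=14: a[fast]=7≠0 swap→a[4]=7, slow++,fast++

[5, 7, 3, 7, 0, 0, 0, 0, 0, 0, 0, 0, 0, 0]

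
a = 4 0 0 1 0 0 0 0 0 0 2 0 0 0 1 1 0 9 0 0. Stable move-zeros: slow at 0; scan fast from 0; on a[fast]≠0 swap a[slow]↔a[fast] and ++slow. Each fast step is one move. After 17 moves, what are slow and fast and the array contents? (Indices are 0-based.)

(s=0,f=0) a[fast]=4≠0 swap→a[0]=4 → slow++,fast++
(s=1,f=1) a[fast]=0 → fast++
(s=1,f=2) a[fast]=0 → fast++
(s=1,f=3) a[fast]=1≠0 swap→a[1]=1 → slow++,fast++
(s=2,f=4) a[fast]=0 → fast++
(s=2,f=5) a[fast]=0 → fast++
(s=2,f=6) a[fast]=0 → fast++
(s=2,f=7) a[fast]=0 → fast++
(s=2,f=8) a[fast]=0 → fast++
(s=2,f=9) a[fast]=0 → fast++
(s=2,f=10) a[fast]=2≠0 swap→a[2]=2 → slow++,fast++
(s=3,f=11) a[fast]=0 → fast++
(s=3,f=12) a[fast]=0 → fast++
(s=3,f=13) a[fast]=0 → fast++
(s=3,f=14) a[fast]=1≠0 swap→a[3]=1 → slow++,fast++
(s=4,f=15) a[fast]=1≠0 swap→a[4]=1 → slow++,fast++
(s=5,f=16) a[fast]=0 → fast++

slow=5, fast=17, a=[4, 1, 2, 1, 1, 0, 0, 0, 0, 0, 0, 0, 0, 0, 0, 0, 0, 9, 0, 0]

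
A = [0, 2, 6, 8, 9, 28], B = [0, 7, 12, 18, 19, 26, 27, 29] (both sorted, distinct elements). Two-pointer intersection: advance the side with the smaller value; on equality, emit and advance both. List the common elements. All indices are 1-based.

intersection = [0]

i=1 j=1: 0==0 emit, i++,j++
i=2 j=2: 2<7, i++
i=3 j=2: 6<7, i++
i=4 j=2: 8>7, j++
i=4 j=3: 8<12, i++
i=5 j=3: 9<12, i++
i=6 j=3: 28>12, j++
i=6 j=4: 28>18, j++
i=6 j=5: 28>19, j++
i=6 j=6: 28>26, j++
i=6 j=7: 28>27, j++
i=6 j=8: 28<29, i++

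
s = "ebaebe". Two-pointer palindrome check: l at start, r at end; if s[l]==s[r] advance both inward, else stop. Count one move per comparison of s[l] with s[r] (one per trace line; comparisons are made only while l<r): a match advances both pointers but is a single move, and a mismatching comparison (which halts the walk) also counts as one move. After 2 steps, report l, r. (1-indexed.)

l=3, r=4

l=1 r=6: 'e'=='e', l++,r--
l=2 r=5: 'b'=='b', l++,r--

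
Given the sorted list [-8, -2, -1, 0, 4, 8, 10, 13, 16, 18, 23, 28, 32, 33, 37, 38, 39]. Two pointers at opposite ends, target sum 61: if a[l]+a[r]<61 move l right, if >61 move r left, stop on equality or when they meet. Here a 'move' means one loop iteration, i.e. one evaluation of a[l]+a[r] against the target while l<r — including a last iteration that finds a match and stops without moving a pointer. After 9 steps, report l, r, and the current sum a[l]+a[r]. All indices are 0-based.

l=9, r=16, sum=57

[0,16] -8+39=31 <61 → l++
[1,16] -2+39=37 <61 → l++
[2,16] -1+39=38 <61 → l++
[3,16] 0+39=39 <61 → l++
[4,16] 4+39=43 <61 → l++
[5,16] 8+39=47 <61 → l++
[6,16] 10+39=49 <61 → l++
[7,16] 13+39=52 <61 → l++
[8,16] 16+39=55 <61 → l++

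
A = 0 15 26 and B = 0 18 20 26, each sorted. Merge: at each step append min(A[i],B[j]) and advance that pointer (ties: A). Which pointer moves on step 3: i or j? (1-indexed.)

[i=1,j=1] A[i]=0<=B[j]=0 take 0 → i++
[i=2,j=1] A[i]=15>B[j]=0 take 0 → j++
[i=2,j=2] A[i]=15<=B[j]=18 take 15 → i++

i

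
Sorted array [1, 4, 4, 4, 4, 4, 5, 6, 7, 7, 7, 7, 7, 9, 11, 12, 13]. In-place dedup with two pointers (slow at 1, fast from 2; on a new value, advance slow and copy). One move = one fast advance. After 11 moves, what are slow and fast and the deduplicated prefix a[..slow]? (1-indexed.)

slow=5, fast=13, prefix=[1, 4, 5, 6, 7]

slow=1 fast=2: a[fast]=4≠a[slow]=1 write a[2]=4, slow++,fast++
slow=2 fast=3: a[fast]=4=a[slow] dup, fast++
slow=2 fast=4: a[fast]=4=a[slow] dup, fast++
slow=2 fast=5: a[fast]=4=a[slow] dup, fast++
slow=2 fast=6: a[fast]=4=a[slow] dup, fast++
slow=2 fast=7: a[fast]=5≠a[slow]=4 write a[3]=5, slow++,fast++
slow=3 fast=8: a[fast]=6≠a[slow]=5 write a[4]=6, slow++,fast++
slow=4 fast=9: a[fast]=7≠a[slow]=6 write a[5]=7, slow++,fast++
slow=5 fast=10: a[fast]=7=a[slow] dup, fast++
slow=5 fast=11: a[fast]=7=a[slow] dup, fast++
slow=5 fast=12: a[fast]=7=a[slow] dup, fast++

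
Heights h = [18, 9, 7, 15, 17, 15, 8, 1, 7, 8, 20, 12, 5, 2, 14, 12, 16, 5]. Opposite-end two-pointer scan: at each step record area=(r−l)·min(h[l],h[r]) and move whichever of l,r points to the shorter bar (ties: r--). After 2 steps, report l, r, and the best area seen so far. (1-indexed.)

l=1, r=16, best area=256

l=1 r=18: min(18,5)*17=85 best=85 *, r--
l=1 r=17: min(18,16)*16=256 best=256 *, r--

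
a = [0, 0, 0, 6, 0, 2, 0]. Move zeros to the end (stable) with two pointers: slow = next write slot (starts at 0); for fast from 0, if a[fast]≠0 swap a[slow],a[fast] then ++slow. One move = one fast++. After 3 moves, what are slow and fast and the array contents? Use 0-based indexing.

slow=0 fast=0: a[fast]=0, fast++
slow=0 fast=1: a[fast]=0, fast++
slow=0 fast=2: a[fast]=0, fast++

slow=0, fast=3, a=[0, 0, 0, 6, 0, 2, 0]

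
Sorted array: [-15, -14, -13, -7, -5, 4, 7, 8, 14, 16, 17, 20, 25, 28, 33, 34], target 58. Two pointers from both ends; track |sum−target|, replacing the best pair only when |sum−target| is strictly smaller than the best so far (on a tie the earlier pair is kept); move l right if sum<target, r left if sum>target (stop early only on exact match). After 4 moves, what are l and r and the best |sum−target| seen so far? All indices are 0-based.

l=0 r=15: -15+34=19 d=39 *, l++
l=1 r=15: -14+34=20 d=38 *, l++
l=2 r=15: -13+34=21 d=37 *, l++
l=3 r=15: -7+34=27 d=31 *, l++

l=4, r=15, best |Δ|=31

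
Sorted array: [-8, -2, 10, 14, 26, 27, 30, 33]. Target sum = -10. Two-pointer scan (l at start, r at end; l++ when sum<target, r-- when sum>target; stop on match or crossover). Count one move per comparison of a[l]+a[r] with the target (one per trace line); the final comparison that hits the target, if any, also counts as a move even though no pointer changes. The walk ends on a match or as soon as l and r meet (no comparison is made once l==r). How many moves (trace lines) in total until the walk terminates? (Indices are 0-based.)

7 moves

[0,7] -8+33=25 >-10 → r--
[0,6] -8+30=22 >-10 → r--
[0,5] -8+27=19 >-10 → r--
[0,4] -8+26=18 >-10 → r--
[0,3] -8+14=6 >-10 → r--
[0,2] -8+10=2 >-10 → r--
[0,1] -8+-2=-10 → found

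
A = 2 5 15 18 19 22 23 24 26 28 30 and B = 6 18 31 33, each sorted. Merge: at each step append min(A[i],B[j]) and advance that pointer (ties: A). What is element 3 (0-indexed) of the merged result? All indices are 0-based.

[i=0,j=0] A[i]=2<=B[j]=6 take 2 → i++
[i=1,j=0] A[i]=5<=B[j]=6 take 5 → i++
[i=2,j=0] A[i]=15>B[j]=6 take 6 → j++
[i=2,j=1] A[i]=15<=B[j]=18 take 15 → i++
[i=3,j=1] A[i]=18<=B[j]=18 take 18 → i++
[i=4,j=1] A[i]=19>B[j]=18 take 18 → j++
[i=4,j=2] A[i]=19<=B[j]=31 take 19 → i++
[i=5,j=2] A[i]=22<=B[j]=31 take 22 → i++
[i=6,j=2] A[i]=23<=B[j]=31 take 23 → i++
[i=7,j=2] A[i]=24<=B[j]=31 take 24 → i++
[i=8,j=2] A[i]=26<=B[j]=31 take 26 → i++
[i=9,j=2] A[i]=28<=B[j]=31 take 28 → i++
[i=10,j=2] A[i]=30<=B[j]=31 take 30 → i++
[i=11,j=2] A done, take B[j]=31 → j++
[i=11,j=3] A done, take B[j]=33 → j++

merged[3] = 15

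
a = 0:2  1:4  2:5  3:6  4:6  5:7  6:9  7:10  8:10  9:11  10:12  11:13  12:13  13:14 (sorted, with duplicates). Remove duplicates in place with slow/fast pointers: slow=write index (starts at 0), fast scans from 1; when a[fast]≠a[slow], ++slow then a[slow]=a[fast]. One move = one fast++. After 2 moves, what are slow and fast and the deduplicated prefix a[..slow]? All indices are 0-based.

slow=0 fast=1: a[fast]=4≠a[slow]=2 write a[1]=4, slow++,fast++
slow=1 fast=2: a[fast]=5≠a[slow]=4 write a[2]=5, slow++,fast++

slow=2, fast=3, prefix=[2, 4, 5]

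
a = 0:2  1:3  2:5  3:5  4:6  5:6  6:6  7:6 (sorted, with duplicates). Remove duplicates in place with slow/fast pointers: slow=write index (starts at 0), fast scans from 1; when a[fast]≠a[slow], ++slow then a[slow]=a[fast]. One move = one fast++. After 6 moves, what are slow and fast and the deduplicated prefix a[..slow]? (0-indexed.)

slow=0 fast=1: a[fast]=3≠a[slow]=2 write a[1]=3, slow++,fast++
slow=1 fast=2: a[fast]=5≠a[slow]=3 write a[2]=5, slow++,fast++
slow=2 fast=3: a[fast]=5=a[slow] dup, fast++
slow=2 fast=4: a[fast]=6≠a[slow]=5 write a[3]=6, slow++,fast++
slow=3 fast=5: a[fast]=6=a[slow] dup, fast++
slow=3 fast=6: a[fast]=6=a[slow] dup, fast++

slow=3, fast=7, prefix=[2, 3, 5, 6]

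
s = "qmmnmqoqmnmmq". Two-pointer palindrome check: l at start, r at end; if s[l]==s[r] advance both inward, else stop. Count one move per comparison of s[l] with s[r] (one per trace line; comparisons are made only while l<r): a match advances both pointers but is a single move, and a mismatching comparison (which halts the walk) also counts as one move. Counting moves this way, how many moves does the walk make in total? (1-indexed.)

[1,13] 'q'=='q' → l++,r--
[2,12] 'm'=='m' → l++,r--
[3,11] 'm'=='m' → l++,r--
[4,10] 'n'=='n' → l++,r--
[5,9] 'm'=='m' → l++,r--
[6,8] 'q'=='q' → l++,r--

6 moves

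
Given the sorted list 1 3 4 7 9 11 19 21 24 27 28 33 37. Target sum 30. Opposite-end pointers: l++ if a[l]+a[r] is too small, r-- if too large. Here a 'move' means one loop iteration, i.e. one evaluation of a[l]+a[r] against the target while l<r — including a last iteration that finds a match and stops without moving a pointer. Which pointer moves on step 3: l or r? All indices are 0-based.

l

l=0 r=12: 1+37=38 >30, r--
l=0 r=11: 1+33=34 >30, r--
l=0 r=10: 1+28=29 <30, l++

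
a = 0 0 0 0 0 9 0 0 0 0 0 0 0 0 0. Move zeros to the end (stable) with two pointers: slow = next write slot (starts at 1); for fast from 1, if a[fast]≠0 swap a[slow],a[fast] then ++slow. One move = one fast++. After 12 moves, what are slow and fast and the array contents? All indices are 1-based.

(s=1,f=1) a[fast]=0 → fast++
(s=1,f=2) a[fast]=0 → fast++
(s=1,f=3) a[fast]=0 → fast++
(s=1,f=4) a[fast]=0 → fast++
(s=1,f=5) a[fast]=0 → fast++
(s=1,f=6) a[fast]=9≠0 swap→a[1]=9 → slow++,fast++
(s=2,f=7) a[fast]=0 → fast++
(s=2,f=8) a[fast]=0 → fast++
(s=2,f=9) a[fast]=0 → fast++
(s=2,f=10) a[fast]=0 → fast++
(s=2,f=11) a[fast]=0 → fast++
(s=2,f=12) a[fast]=0 → fast++

slow=2, fast=13, a=[9, 0, 0, 0, 0, 0, 0, 0, 0, 0, 0, 0, 0, 0, 0]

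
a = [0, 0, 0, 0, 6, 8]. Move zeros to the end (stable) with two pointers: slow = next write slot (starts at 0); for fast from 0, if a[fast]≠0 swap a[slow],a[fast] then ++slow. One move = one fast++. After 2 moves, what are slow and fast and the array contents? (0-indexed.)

(s=0,f=0) a[fast]=0 → fast++
(s=0,f=1) a[fast]=0 → fast++

slow=0, fast=2, a=[0, 0, 0, 0, 6, 8]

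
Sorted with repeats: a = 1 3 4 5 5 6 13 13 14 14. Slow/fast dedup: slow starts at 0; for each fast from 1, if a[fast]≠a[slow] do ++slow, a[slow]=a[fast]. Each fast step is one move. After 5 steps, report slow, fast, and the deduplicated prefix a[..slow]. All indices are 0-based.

(s=0,f=1) a[fast]=3≠a[slow]=1 write a[1]=3 → slow++,fast++
(s=1,f=2) a[fast]=4≠a[slow]=3 write a[2]=4 → slow++,fast++
(s=2,f=3) a[fast]=5≠a[slow]=4 write a[3]=5 → slow++,fast++
(s=3,f=4) a[fast]=5=a[slow] dup → fast++
(s=3,f=5) a[fast]=6≠a[slow]=5 write a[4]=6 → slow++,fast++

slow=4, fast=6, prefix=[1, 3, 4, 5, 6]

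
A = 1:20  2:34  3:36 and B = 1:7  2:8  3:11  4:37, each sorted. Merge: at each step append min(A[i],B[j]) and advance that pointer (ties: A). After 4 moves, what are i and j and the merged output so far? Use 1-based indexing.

i=2, j=4, merged so far=[7, 8, 11, 20]

[i=1,j=1] A[i]=20>B[j]=7 take 7 → j++
[i=1,j=2] A[i]=20>B[j]=8 take 8 → j++
[i=1,j=3] A[i]=20>B[j]=11 take 11 → j++
[i=1,j=4] A[i]=20<=B[j]=37 take 20 → i++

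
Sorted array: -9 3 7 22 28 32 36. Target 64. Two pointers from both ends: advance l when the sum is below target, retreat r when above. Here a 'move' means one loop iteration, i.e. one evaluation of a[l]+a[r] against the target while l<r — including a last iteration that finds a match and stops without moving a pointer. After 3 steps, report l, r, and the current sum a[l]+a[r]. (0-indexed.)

l=3, r=6, sum=58

[0,6] -9+36=27 <64 → l++
[1,6] 3+36=39 <64 → l++
[2,6] 7+36=43 <64 → l++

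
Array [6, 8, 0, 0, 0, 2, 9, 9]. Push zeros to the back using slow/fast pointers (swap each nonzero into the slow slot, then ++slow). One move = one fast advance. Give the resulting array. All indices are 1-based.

(s=1,f=1) a[fast]=6≠0 swap→a[1]=6 → slow++,fast++
(s=2,f=2) a[fast]=8≠0 swap→a[2]=8 → slow++,fast++
(s=3,f=3) a[fast]=0 → fast++
(s=3,f=4) a[fast]=0 → fast++
(s=3,f=5) a[fast]=0 → fast++
(s=3,f=6) a[fast]=2≠0 swap→a[3]=2 → slow++,fast++
(s=4,f=7) a[fast]=9≠0 swap→a[4]=9 → slow++,fast++
(s=5,f=8) a[fast]=9≠0 swap→a[5]=9 → slow++,fast++

[6, 8, 2, 9, 9, 0, 0, 0]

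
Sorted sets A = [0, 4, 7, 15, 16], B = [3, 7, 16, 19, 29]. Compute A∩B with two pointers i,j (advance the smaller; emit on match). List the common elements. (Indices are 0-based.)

[i=0,j=0] 0<3 → i++
[i=1,j=0] 4>3 → j++
[i=1,j=1] 4<7 → i++
[i=2,j=1] 7==7 emit → i++,j++
[i=3,j=2] 15<16 → i++
[i=4,j=2] 16==16 emit → i++,j++

intersection = [7, 16]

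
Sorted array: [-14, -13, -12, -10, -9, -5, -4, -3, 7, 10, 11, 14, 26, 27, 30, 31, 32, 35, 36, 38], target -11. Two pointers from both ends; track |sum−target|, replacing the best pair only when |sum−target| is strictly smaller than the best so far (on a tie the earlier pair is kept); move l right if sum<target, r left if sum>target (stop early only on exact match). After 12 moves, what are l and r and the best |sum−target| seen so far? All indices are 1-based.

l=1 r=20: -14+38=24 d=35 *, r--
l=1 r=19: -14+36=22 d=33 *, r--
l=1 r=18: -14+35=21 d=32 *, r--
l=1 r=17: -14+32=18 d=29 *, r--
l=1 r=16: -14+31=17 d=28 *, r--
l=1 r=15: -14+30=16 d=27 *, r--
l=1 r=14: -14+27=13 d=24 *, r--
l=1 r=13: -14+26=12 d=23 *, r--
l=1 r=12: -14+14=0 d=11 *, r--
l=1 r=11: -14+11=-3 d=8 *, r--
l=1 r=10: -14+10=-4 d=7 *, r--
l=1 r=9: -14+7=-7 d=4 *, r--

l=1, r=8, best |Δ|=4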